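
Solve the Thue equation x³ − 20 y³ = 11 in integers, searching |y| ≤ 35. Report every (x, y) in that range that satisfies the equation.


The equation is x³ - 20y³ = 11. For fixed y, x³ = 20·y³ + 11, so a solution requires the RHS to be a perfect cube.
Strategy: iterate y from -35 to 35, compute RHS = 20·y³ + 11, and check whether it is a (positive or negative) perfect cube.
Check small values of y:
  y = 0: RHS = 11 is not a perfect cube.
  y = 1: RHS = 31 is not a perfect cube.
  y = -1: RHS = -9 is not a perfect cube.
  y = 2: RHS = 171 is not a perfect cube.
  y = -2: RHS = -149 is not a perfect cube.
  y = 3: RHS = 551 is not a perfect cube.
  y = -3: RHS = -529 is not a perfect cube.
Continuing the search up to |y| = 35 finds no solutions either.
No (x, y) in the scanned range satisfies the equation.

No integer solutions with |y| ≤ 35.


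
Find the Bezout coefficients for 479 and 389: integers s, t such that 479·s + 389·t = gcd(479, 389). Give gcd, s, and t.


Euclidean algorithm on (479, 389) — divide until remainder is 0:
  479 = 1 · 389 + 90
  389 = 4 · 90 + 29
  90 = 3 · 29 + 3
  29 = 9 · 3 + 2
  3 = 1 · 2 + 1
  2 = 2 · 1 + 0
gcd(479, 389) = 1.
Track Bezout coefficients alongside the remainders: start with r₀ = 479 = a·1 + b·0 (s = 1, t = 0) and r₁ = 389 = a·0 + b·1 (s = 0, t = 1); each new remainder r_{k+1} = r_{k-1} − q_k·r_k inherits s_{k+1} = s_{k-1} − q_k·s_k, t_{k+1} = t_{k-1} − q_k·t_k, so r_k = a·s_k + b·t_k at every step:
  q = 1: r = 90, s = 1 − 1·0 = 1, t = 0 − 1·1 = -1  (check: 479·1 + 389·(-1) = 90)
  q = 4: r = 29, s = 0 − 4·1 = -4, t = 1 − 4·(-1) = 5  (check: 479·(-4) + 389·5 = 29)
  q = 3: r = 3, s = 1 − 3·(-4) = 13, t = -1 − 3·5 = -16  (check: 479·13 + 389·(-16) = 3)
  q = 9: r = 2, s = -4 − 9·13 = -121, t = 5 − 9·(-16) = 149  (check: 479·(-121) + 389·149 = 2)
  q = 1: r = 1, s = 13 − 1·(-121) = 134, t = -16 − 1·149 = -165  (check: 479·134 + 389·(-165) = 1)
The row with r = 1 (the gcd) gives the Bezout coefficients s = 134, t = -165.
Result: 479 · (134) + 389 · (-165) = 1.

gcd(479, 389) = 1; s = 134, t = -165 (check: 479·134 + 389·(-165) = 1).


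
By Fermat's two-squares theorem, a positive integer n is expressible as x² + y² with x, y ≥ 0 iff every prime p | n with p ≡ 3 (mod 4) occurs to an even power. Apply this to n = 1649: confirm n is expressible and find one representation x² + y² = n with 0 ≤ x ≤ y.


Step 1: Factor n = 1649 = 17 · 97.
Step 2: Check the mod-4 condition on each prime factor: 17 ≡ 1 (mod 4), exponent 1; 97 ≡ 1 (mod 4), exponent 1.
All primes ≡ 3 (mod 4) appear to even exponent (or don't appear), so by the two-squares theorem n IS expressible as a sum of two squares.
Step 3: Build a representation. Here n = 17 · 97 is a product of primes ≡ 1 (mod 4). Each prime p ≡ 1 (mod 4) is itself a sum of two squares; find a² by testing p − a² for a perfect square:
  17: 17 − 1² = 16 = 4² ⇒ 17 = 1² + 4².
  97: 97 − 1² = 96, 97 − 2² = 93, 97 − 3² = 88, 97 − 4² = 81 = 9² ⇒ 97 = 4² + 9².
  Combine using the Brahmagupta–Fibonacci identity (a² + b²)(c² + d²) = (ac − bd)² + (ad + bc)² = (ac + bd)² + (ad − bc)²:
  17 · 97 = 1649: from (1² + 4²)(4² + 9²), take (1·4 − 4·9, 1·9 + 4·4) = (4 − 36, 9 + 16) = (-32, 25); dropping signs (only squares matter) gives (32, 25); check 32² + 25² = 1024 + 625 = 1649 ✓.
Step 4: Order so x ≤ y and verify: 25² + 32² = 625 + 1024 = 1649 = n. ✓

n = 1649 = 25² + 32² (one valid representation with x ≤ y).


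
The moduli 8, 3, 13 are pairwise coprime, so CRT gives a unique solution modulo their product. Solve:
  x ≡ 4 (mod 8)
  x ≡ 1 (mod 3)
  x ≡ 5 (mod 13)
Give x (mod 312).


Moduli 8, 3, 13 are pairwise coprime; by CRT there is a unique solution modulo M = 8 · 3 · 13 = 312.
Solve pairwise, accumulating the modulus:
  Start with x ≡ 4 (mod 8).
  Combine with x ≡ 1 (mod 3): since gcd(8, 3) = 1, we get a unique residue mod 24.
    Write x = 4 + 8·t and substitute into x ≡ 1 (mod 3): 8·t ≡ 1 − 4 = -3 (mod 3).
    Reduce coefficients mod 3: 2·t ≡ 0 (mod 3).
    The inverse of 2 mod 3 is 2 (since 2·2 = 4 = 1·3 + 1), so t ≡ 2·0 = 0 ≡ 0 (mod 3).
    Then x = 4 + 8·0 = 4, valid modulo lcm(8, 3) = 24: x ≡ 4 (mod 24).
  Combine with x ≡ 5 (mod 13): since gcd(24, 13) = 1, we get a unique residue mod 312.
    Write x = 4 + 24·t and substitute into x ≡ 5 (mod 13): 24·t ≡ 5 − 4 = 1 (mod 13).
    Reduce coefficients mod 13: 11·t ≡ 1 (mod 13).
    The inverse of 11 mod 13 is 6 (since 11·6 = 66 = 5·13 + 1), so t ≡ 6·1 = 6 ≡ 6 (mod 13).
    Then x = 4 + 24·6 = 148, valid modulo lcm(24, 13) = 312: x ≡ 148 (mod 312).
Verify: 148 mod 8 = 4 ✓, 148 mod 3 = 1 ✓, 148 mod 13 = 5 ✓.

x ≡ 148 (mod 312).


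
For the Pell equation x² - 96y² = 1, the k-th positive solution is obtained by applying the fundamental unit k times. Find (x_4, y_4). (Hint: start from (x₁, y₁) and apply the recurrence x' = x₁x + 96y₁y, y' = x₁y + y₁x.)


Step 1: Find the fundamental solution (x₁, y₁) of x² - 96y² = 1.
  Expand √96 as a continued fraction. a₀ = ⌊√96⌋ = 9; iterate m_{k+1} = d_k·a_k − m_k, d_{k+1} = (96 − m_{k+1}²)/d_k, a_{k+1} = ⌊(a₀ + m_{k+1})/d_{k+1}⌋ (starting m₀ = 0, d₀ = 1), with convergents p_k = a_k·p_{k-1} + p_{k-2}, q_k = a_k·q_{k-1} + q_{k-2} (p₋₁ = 1, q₋₁ = 0):
  k = 0: a₀ = 9; p₀/q₀ = 9/1; p₀² − 96·q₀² = 81 − 96 = -15.
  k = 1: m = 9, d = 15, a = ⌊(9 + 9)/15⌋ = 1; p/q = (1·9 + 1)/(1·1 + 0) = 10/1; p² − 96·q² = 100 − 96 = 4.
  k = 2: m = 6, d = 4, a = ⌊(9 + 6)/4⌋ = 3; p/q = (3·10 + 9)/(3·1 + 1) = 39/4; p² − 96·q² = 1521 − 1536 = -15.
  k = 3: m = 6, d = 15, a = ⌊(9 + 6)/15⌋ = 1; p/q = (1·39 + 10)/(1·4 + 1) = 49/5; p² − 96·q² = 2401 − 2400 = 1.
  The first convergent with p² − 96·q² = 1 gives the fundamental solution (x₁, y₁) = (49, 5).
Step 2: Apply the recurrence (x_{n+1}, y_{n+1}) = (x₁x_n + 96y₁y_n, x₁y_n + y₁x_n) repeatedly.
  From (x_1, y_1) = (49, 5): x_2 = 49·49 + 96·5·5 = 4801; y_2 = 49·5 + 5·49 = 490.
  From (x_2, y_2) = (4801, 490): x_3 = 49·4801 + 96·5·490 = 470449; y_3 = 49·490 + 5·4801 = 48015.
  From (x_3, y_3) = (470449, 48015): x_4 = 49·470449 + 96·5·48015 = 46099201; y_4 = 49·48015 + 5·470449 = 4704980.
Step 3: Verify x_4² - 96·y_4² = 2125136332838401 - 2125136332838400 = 1 (should be 1). ✓

(x_1, y_1) = (49, 5); (x_4, y_4) = (46099201, 4704980).


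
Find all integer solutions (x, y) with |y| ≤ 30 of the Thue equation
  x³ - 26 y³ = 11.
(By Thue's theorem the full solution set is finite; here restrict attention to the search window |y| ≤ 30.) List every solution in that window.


The equation is x³ - 26y³ = 11. For fixed y, x³ = 26·y³ + 11, so a solution requires the RHS to be a perfect cube.
Strategy: iterate y from -30 to 30, compute RHS = 26·y³ + 11, and check whether it is a (positive or negative) perfect cube.
Check small values of y:
  y = 0: RHS = 11 is not a perfect cube.
  y = 1: RHS = 37 is not a perfect cube.
  y = -1: RHS = -15 is not a perfect cube.
  y = 2: RHS = 219 is not a perfect cube.
  y = -2: RHS = -197 is not a perfect cube.
  y = 3: RHS = 713 is not a perfect cube.
  y = -3: RHS = -691 is not a perfect cube.
Continuing the search up to |y| = 30 finds no solutions either.
No (x, y) in the scanned range satisfies the equation.

No integer solutions with |y| ≤ 30.


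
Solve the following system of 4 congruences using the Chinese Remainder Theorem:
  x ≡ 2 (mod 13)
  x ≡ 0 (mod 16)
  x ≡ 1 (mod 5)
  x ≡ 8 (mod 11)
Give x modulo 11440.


Product of moduli M = 13 · 16 · 5 · 11 = 11440.
Merge one congruence at a time:
  Start: x ≡ 2 (mod 13).
  Combine with x ≡ 0 (mod 16); new modulus lcm = 208.
    Write x = 2 + 13·t and substitute into x ≡ 0 (mod 16): 13·t ≡ 0 − 2 = -2 (mod 16).
    Reduce coefficients mod 16: 13·t ≡ 14 (mod 16).
    The inverse of 13 mod 16 is 5 (since 13·5 = 65 = 4·16 + 1), so t ≡ 5·14 = 70 ≡ 6 (mod 16).
    Then x = 2 + 13·6 = 80, valid modulo lcm(13, 16) = 208: x ≡ 80 (mod 208).
  Combine with x ≡ 1 (mod 5); new modulus lcm = 1040.
    Write x = 80 + 208·t and substitute into x ≡ 1 (mod 5): 208·t ≡ 1 − 80 = -79 (mod 5).
    Reduce coefficients mod 5: 3·t ≡ 1 (mod 5).
    The inverse of 3 mod 5 is 2 (since 3·2 = 6 = 1·5 + 1), so t ≡ 2·1 = 2 ≡ 2 (mod 5).
    Then x = 80 + 208·2 = 496, valid modulo lcm(208, 5) = 1040: x ≡ 496 (mod 1040).
  Combine with x ≡ 8 (mod 11); new modulus lcm = 11440.
    Write x = 496 + 1040·t and substitute into x ≡ 8 (mod 11): 1040·t ≡ 8 − 496 = -488 (mod 11).
    Reduce coefficients mod 11: 6·t ≡ 7 (mod 11).
    The inverse of 6 mod 11 is 2 (since 6·2 = 12 = 1·11 + 1), so t ≡ 2·7 = 14 ≡ 3 (mod 11).
    Then x = 496 + 1040·3 = 3616, valid modulo lcm(1040, 11) = 11440: x ≡ 3616 (mod 11440).
Verify against each original: 3616 mod 13 = 2, 3616 mod 16 = 0, 3616 mod 5 = 1, 3616 mod 11 = 8.

x ≡ 3616 (mod 11440).


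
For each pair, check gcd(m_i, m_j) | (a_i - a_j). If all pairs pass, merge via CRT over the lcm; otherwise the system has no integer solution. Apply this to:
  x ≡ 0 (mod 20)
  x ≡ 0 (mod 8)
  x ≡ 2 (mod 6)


Moduli 20, 8, 6 are not pairwise coprime, so CRT works modulo lcm(m_i) when all pairwise compatibility conditions hold.
Pairwise compatibility: gcd(m_i, m_j) must divide a_i - a_j for every pair.
Merge one congruence at a time:
  Start: x ≡ 0 (mod 20).
  Combine with x ≡ 0 (mod 8): gcd(20, 8) = 4; 0 - 0 = 0, which IS divisible by 4, so compatible.
    Write x = 0 + 20·t and substitute into x ≡ 0 (mod 8): 20·t ≡ 0 − 0 = 0 (mod 8).
    Divide the congruence (and modulus) by g = 4: 5·t ≡ 0 (mod 2).
    Reduce coefficients mod 2: 1·t ≡ 0 (mod 2).
    So t ≡ 0 (mod 2).
    Then x = 0 + 20·0 = 0, valid modulo lcm(20, 8) = 40: x ≡ 0 (mod 40).
  Combine with x ≡ 2 (mod 6): gcd(40, 6) = 2; 2 - 0 = 2, which IS divisible by 2, so compatible.
    Write x = 0 + 40·t and substitute into x ≡ 2 (mod 6): 40·t ≡ 2 − 0 = 2 (mod 6).
    Divide the congruence (and modulus) by g = 2: 20·t ≡ 1 (mod 3).
    Reduce coefficients mod 3: 2·t ≡ 1 (mod 3).
    The inverse of 2 mod 3 is 2 (since 2·2 = 4 = 1·3 + 1), so t ≡ 2·1 = 2 ≡ 2 (mod 3).
    Then x = 0 + 40·2 = 80, valid modulo lcm(40, 6) = 120: x ≡ 80 (mod 120).
Verify: 80 mod 20 = 0, 80 mod 8 = 0, 80 mod 6 = 2.

x ≡ 80 (mod 120).


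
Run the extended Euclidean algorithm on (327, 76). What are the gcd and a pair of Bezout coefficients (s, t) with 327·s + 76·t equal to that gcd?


Euclidean algorithm on (327, 76) — divide until remainder is 0:
  327 = 4 · 76 + 23
  76 = 3 · 23 + 7
  23 = 3 · 7 + 2
  7 = 3 · 2 + 1
  2 = 2 · 1 + 0
gcd(327, 76) = 1.
Track Bezout coefficients alongside the remainders: start with r₀ = 327 = a·1 + b·0 (s = 1, t = 0) and r₁ = 76 = a·0 + b·1 (s = 0, t = 1); each new remainder r_{k+1} = r_{k-1} − q_k·r_k inherits s_{k+1} = s_{k-1} − q_k·s_k, t_{k+1} = t_{k-1} − q_k·t_k, so r_k = a·s_k + b·t_k at every step:
  q = 4: r = 23, s = 1 − 4·0 = 1, t = 0 − 4·1 = -4  (check: 327·1 + 76·(-4) = 23)
  q = 3: r = 7, s = 0 − 3·1 = -3, t = 1 − 3·(-4) = 13  (check: 327·(-3) + 76·13 = 7)
  q = 3: r = 2, s = 1 − 3·(-3) = 10, t = -4 − 3·13 = -43  (check: 327·10 + 76·(-43) = 2)
  q = 3: r = 1, s = -3 − 3·10 = -33, t = 13 − 3·(-43) = 142  (check: 327·(-33) + 76·142 = 1)
The row with r = 1 (the gcd) gives the Bezout coefficients s = -33, t = 142.
Result: 327 · (-33) + 76 · (142) = 1.

gcd(327, 76) = 1; s = -33, t = 142 (check: 327·(-33) + 76·142 = 1).


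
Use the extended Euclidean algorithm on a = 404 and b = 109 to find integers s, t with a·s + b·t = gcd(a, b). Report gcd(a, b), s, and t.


Euclidean algorithm on (404, 109) — divide until remainder is 0:
  404 = 3 · 109 + 77
  109 = 1 · 77 + 32
  77 = 2 · 32 + 13
  32 = 2 · 13 + 6
  13 = 2 · 6 + 1
  6 = 6 · 1 + 0
gcd(404, 109) = 1.
Track Bezout coefficients alongside the remainders: start with r₀ = 404 = a·1 + b·0 (s = 1, t = 0) and r₁ = 109 = a·0 + b·1 (s = 0, t = 1); each new remainder r_{k+1} = r_{k-1} − q_k·r_k inherits s_{k+1} = s_{k-1} − q_k·s_k, t_{k+1} = t_{k-1} − q_k·t_k, so r_k = a·s_k + b·t_k at every step:
  q = 3: r = 77, s = 1 − 3·0 = 1, t = 0 − 3·1 = -3  (check: 404·1 + 109·(-3) = 77)
  q = 1: r = 32, s = 0 − 1·1 = -1, t = 1 − 1·(-3) = 4  (check: 404·(-1) + 109·4 = 32)
  q = 2: r = 13, s = 1 − 2·(-1) = 3, t = -3 − 2·4 = -11  (check: 404·3 + 109·(-11) = 13)
  q = 2: r = 6, s = -1 − 2·3 = -7, t = 4 − 2·(-11) = 26  (check: 404·(-7) + 109·26 = 6)
  q = 2: r = 1, s = 3 − 2·(-7) = 17, t = -11 − 2·26 = -63  (check: 404·17 + 109·(-63) = 1)
The row with r = 1 (the gcd) gives the Bezout coefficients s = 17, t = -63.
Result: 404 · (17) + 109 · (-63) = 1.

gcd(404, 109) = 1; s = 17, t = -63 (check: 404·17 + 109·(-63) = 1).


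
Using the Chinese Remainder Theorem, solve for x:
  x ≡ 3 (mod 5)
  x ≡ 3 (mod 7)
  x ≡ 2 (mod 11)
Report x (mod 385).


Moduli 5, 7, 11 are pairwise coprime; by CRT there is a unique solution modulo M = 5 · 7 · 11 = 385.
Solve pairwise, accumulating the modulus:
  Start with x ≡ 3 (mod 5).
  Combine with x ≡ 3 (mod 7): since gcd(5, 7) = 1, we get a unique residue mod 35.
    Write x = 3 + 5·t and substitute into x ≡ 3 (mod 7): 5·t ≡ 3 − 3 = 0 (mod 7).
    The inverse of 5 mod 7 is 3 (since 5·3 = 15 = 2·7 + 1), so t ≡ 3·0 = 0 ≡ 0 (mod 7).
    Then x = 3 + 5·0 = 3, valid modulo lcm(5, 7) = 35: x ≡ 3 (mod 35).
  Combine with x ≡ 2 (mod 11): since gcd(35, 11) = 1, we get a unique residue mod 385.
    Write x = 3 + 35·t and substitute into x ≡ 2 (mod 11): 35·t ≡ 2 − 3 = -1 (mod 11).
    Reduce coefficients mod 11: 2·t ≡ 10 (mod 11).
    The inverse of 2 mod 11 is 6 (since 2·6 = 12 = 1·11 + 1), so t ≡ 6·10 = 60 ≡ 5 (mod 11).
    Then x = 3 + 35·5 = 178, valid modulo lcm(35, 11) = 385: x ≡ 178 (mod 385).
Verify: 178 mod 5 = 3 ✓, 178 mod 7 = 3 ✓, 178 mod 11 = 2 ✓.

x ≡ 178 (mod 385).


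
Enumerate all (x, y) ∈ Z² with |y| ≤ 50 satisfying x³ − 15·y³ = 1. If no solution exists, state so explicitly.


The equation is x³ - 15y³ = 1. For fixed y, x³ = 15·y³ + 1, so a solution requires the RHS to be a perfect cube.
Strategy: iterate y from -50 to 50, compute RHS = 15·y³ + 1, and check whether it is a (positive or negative) perfect cube.
Check small values of y:
  y = 0: RHS = 1 = (1)³ ⇒ x = 1 works.
  y = 1: RHS = 16 is not a perfect cube.
  y = -1: RHS = -14 is not a perfect cube.
  y = 2: RHS = 121 is not a perfect cube.
  y = -2: RHS = -119 is not a perfect cube.
  y = 3: RHS = 406 is not a perfect cube.
  y = -3: RHS = -404 is not a perfect cube.
Continuing the search up to |y| = 50 finds no further solutions beyond those listed.
Collected solutions: (1, 0).

Solutions (with |y| ≤ 50): (1, 0).


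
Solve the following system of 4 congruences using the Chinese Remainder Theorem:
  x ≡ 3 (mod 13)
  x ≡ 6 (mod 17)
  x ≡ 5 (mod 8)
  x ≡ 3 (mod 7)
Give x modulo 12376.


Product of moduli M = 13 · 17 · 8 · 7 = 12376.
Merge one congruence at a time:
  Start: x ≡ 3 (mod 13).
  Combine with x ≡ 6 (mod 17); new modulus lcm = 221.
    Write x = 3 + 13·t and substitute into x ≡ 6 (mod 17): 13·t ≡ 6 − 3 = 3 (mod 17).
    The inverse of 13 mod 17 is 4 (since 13·4 = 52 = 3·17 + 1), so t ≡ 4·3 = 12 ≡ 12 (mod 17).
    Then x = 3 + 13·12 = 159, valid modulo lcm(13, 17) = 221: x ≡ 159 (mod 221).
  Combine with x ≡ 5 (mod 8); new modulus lcm = 1768.
    Write x = 159 + 221·t and substitute into x ≡ 5 (mod 8): 221·t ≡ 5 − 159 = -154 (mod 8).
    Reduce coefficients mod 8: 5·t ≡ 6 (mod 8).
    The inverse of 5 mod 8 is 5 (since 5·5 = 25 = 3·8 + 1), so t ≡ 5·6 = 30 ≡ 6 (mod 8).
    Then x = 159 + 221·6 = 1485, valid modulo lcm(221, 8) = 1768: x ≡ 1485 (mod 1768).
  Combine with x ≡ 3 (mod 7); new modulus lcm = 12376.
    Write x = 1485 + 1768·t and substitute into x ≡ 3 (mod 7): 1768·t ≡ 3 − 1485 = -1482 (mod 7).
    Reduce coefficients mod 7: 4·t ≡ 2 (mod 7).
    The inverse of 4 mod 7 is 2 (since 4·2 = 8 = 1·7 + 1), so t ≡ 2·2 = 4 ≡ 4 (mod 7).
    Then x = 1485 + 1768·4 = 8557, valid modulo lcm(1768, 7) = 12376: x ≡ 8557 (mod 12376).
Verify against each original: 8557 mod 13 = 3, 8557 mod 17 = 6, 8557 mod 8 = 5, 8557 mod 7 = 3.

x ≡ 8557 (mod 12376).


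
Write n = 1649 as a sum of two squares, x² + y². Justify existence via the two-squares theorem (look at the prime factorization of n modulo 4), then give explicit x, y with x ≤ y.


Step 1: Factor n = 1649 = 17 · 97.
Step 2: Check the mod-4 condition on each prime factor: 17 ≡ 1 (mod 4), exponent 1; 97 ≡ 1 (mod 4), exponent 1.
All primes ≡ 3 (mod 4) appear to even exponent (or don't appear), so by the two-squares theorem n IS expressible as a sum of two squares.
Step 3: Build a representation. Here n = 17 · 97 is a product of primes ≡ 1 (mod 4). Each prime p ≡ 1 (mod 4) is itself a sum of two squares; find a² by testing p − a² for a perfect square:
  17: 17 − 1² = 16 = 4² ⇒ 17 = 1² + 4².
  97: 97 − 1² = 96, 97 − 2² = 93, 97 − 3² = 88, 97 − 4² = 81 = 9² ⇒ 97 = 4² + 9².
  Combine using the Brahmagupta–Fibonacci identity (a² + b²)(c² + d²) = (ac − bd)² + (ad + bc)² = (ac + bd)² + (ad − bc)²:
  17 · 97 = 1649: from (1² + 4²)(4² + 9²), take (1·4 − 4·9, 1·9 + 4·4) = (4 − 36, 9 + 16) = (-32, 25); dropping signs (only squares matter) gives (32, 25); check 32² + 25² = 1024 + 625 = 1649 ✓.
Step 4: Order so x ≤ y and verify: 25² + 32² = 625 + 1024 = 1649 = n. ✓

n = 1649 = 25² + 32² (one valid representation with x ≤ y).


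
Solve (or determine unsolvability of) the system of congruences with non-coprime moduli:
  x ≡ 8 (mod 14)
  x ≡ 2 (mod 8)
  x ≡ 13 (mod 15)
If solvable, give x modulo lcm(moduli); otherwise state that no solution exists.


Moduli 14, 8, 15 are not pairwise coprime, so CRT works modulo lcm(m_i) when all pairwise compatibility conditions hold.
Pairwise compatibility: gcd(m_i, m_j) must divide a_i - a_j for every pair.
Merge one congruence at a time:
  Start: x ≡ 8 (mod 14).
  Combine with x ≡ 2 (mod 8): gcd(14, 8) = 2; 2 - 8 = -6, which IS divisible by 2, so compatible.
    Write x = 8 + 14·t and substitute into x ≡ 2 (mod 8): 14·t ≡ 2 − 8 = -6 (mod 8).
    Divide the congruence (and modulus) by g = 2: 7·t ≡ -3 (mod 4).
    Reduce coefficients mod 4: 3·t ≡ 1 (mod 4).
    The inverse of 3 mod 4 is 3 (since 3·3 = 9 = 2·4 + 1), so t ≡ 3·1 = 3 ≡ 3 (mod 4).
    Then x = 8 + 14·3 = 50, valid modulo lcm(14, 8) = 56: x ≡ 50 (mod 56).
  Combine with x ≡ 13 (mod 15): gcd(56, 15) = 1; 13 - 50 = -37, which IS divisible by 1, so compatible.
    Write x = 50 + 56·t and substitute into x ≡ 13 (mod 15): 56·t ≡ 13 − 50 = -37 (mod 15).
    Reduce coefficients mod 15: 11·t ≡ 8 (mod 15).
    The inverse of 11 mod 15 is 11 (since 11·11 = 121 = 8·15 + 1), so t ≡ 11·8 = 88 ≡ 13 (mod 15).
    Then x = 50 + 56·13 = 778, valid modulo lcm(56, 15) = 840: x ≡ 778 (mod 840).
Verify: 778 mod 14 = 8, 778 mod 8 = 2, 778 mod 15 = 13.

x ≡ 778 (mod 840).


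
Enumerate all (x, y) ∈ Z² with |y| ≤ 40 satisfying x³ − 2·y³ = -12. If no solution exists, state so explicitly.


The equation is x³ - 2y³ = -12. For fixed y, x³ = 2·y³ − 12, so a solution requires the RHS to be a perfect cube.
Strategy: iterate y from -40 to 40, compute RHS = 2·y³ − 12, and check whether it is a (positive or negative) perfect cube.
Check small values of y:
  y = 0: RHS = -12 is not a perfect cube.
  y = 1: RHS = -10 is not a perfect cube.
  y = -1: RHS = -14 is not a perfect cube.
  y = 2: RHS = 4 is not a perfect cube.
  y = -2: RHS = -28 is not a perfect cube.
  y = 3: RHS = 42 is not a perfect cube.
  y = -3: RHS = -66 is not a perfect cube.
Continuing the search up to |y| = 40 finds no solutions either.
No (x, y) in the scanned range satisfies the equation.

No integer solutions with |y| ≤ 40.


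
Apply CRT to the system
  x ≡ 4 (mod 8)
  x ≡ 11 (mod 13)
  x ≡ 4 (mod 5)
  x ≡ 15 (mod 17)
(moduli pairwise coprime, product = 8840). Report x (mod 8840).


Product of moduli M = 8 · 13 · 5 · 17 = 8840.
Merge one congruence at a time:
  Start: x ≡ 4 (mod 8).
  Combine with x ≡ 11 (mod 13); new modulus lcm = 104.
    Write x = 4 + 8·t and substitute into x ≡ 11 (mod 13): 8·t ≡ 11 − 4 = 7 (mod 13).
    The inverse of 8 mod 13 is 5 (since 8·5 = 40 = 3·13 + 1), so t ≡ 5·7 = 35 ≡ 9 (mod 13).
    Then x = 4 + 8·9 = 76, valid modulo lcm(8, 13) = 104: x ≡ 76 (mod 104).
  Combine with x ≡ 4 (mod 5); new modulus lcm = 520.
    Write x = 76 + 104·t and substitute into x ≡ 4 (mod 5): 104·t ≡ 4 − 76 = -72 (mod 5).
    Reduce coefficients mod 5: 4·t ≡ 3 (mod 5).
    The inverse of 4 mod 5 is 4 (since 4·4 = 16 = 3·5 + 1), so t ≡ 4·3 = 12 ≡ 2 (mod 5).
    Then x = 76 + 104·2 = 284, valid modulo lcm(104, 5) = 520: x ≡ 284 (mod 520).
  Combine with x ≡ 15 (mod 17); new modulus lcm = 8840.
    Write x = 284 + 520·t and substitute into x ≡ 15 (mod 17): 520·t ≡ 15 − 284 = -269 (mod 17).
    Reduce coefficients mod 17: 10·t ≡ 3 (mod 17).
    The inverse of 10 mod 17 is 12 (since 10·12 = 120 = 7·17 + 1), so t ≡ 12·3 = 36 ≡ 2 (mod 17).
    Then x = 284 + 520·2 = 1324, valid modulo lcm(520, 17) = 8840: x ≡ 1324 (mod 8840).
Verify against each original: 1324 mod 8 = 4, 1324 mod 13 = 11, 1324 mod 5 = 4, 1324 mod 17 = 15.

x ≡ 1324 (mod 8840).


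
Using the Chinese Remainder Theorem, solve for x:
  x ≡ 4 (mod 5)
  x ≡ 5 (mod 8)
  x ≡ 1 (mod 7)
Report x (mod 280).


Moduli 5, 8, 7 are pairwise coprime; by CRT there is a unique solution modulo M = 5 · 8 · 7 = 280.
Solve pairwise, accumulating the modulus:
  Start with x ≡ 4 (mod 5).
  Combine with x ≡ 5 (mod 8): since gcd(5, 8) = 1, we get a unique residue mod 40.
    Write x = 4 + 5·t and substitute into x ≡ 5 (mod 8): 5·t ≡ 5 − 4 = 1 (mod 8).
    The inverse of 5 mod 8 is 5 (since 5·5 = 25 = 3·8 + 1), so t ≡ 5·1 = 5 ≡ 5 (mod 8).
    Then x = 4 + 5·5 = 29, valid modulo lcm(5, 8) = 40: x ≡ 29 (mod 40).
  Combine with x ≡ 1 (mod 7): since gcd(40, 7) = 1, we get a unique residue mod 280.
    Write x = 29 + 40·t and substitute into x ≡ 1 (mod 7): 40·t ≡ 1 − 29 = -28 (mod 7).
    Reduce coefficients mod 7: 5·t ≡ 0 (mod 7).
    The inverse of 5 mod 7 is 3 (since 5·3 = 15 = 2·7 + 1), so t ≡ 3·0 = 0 ≡ 0 (mod 7).
    Then x = 29 + 40·0 = 29, valid modulo lcm(40, 7) = 280: x ≡ 29 (mod 280).
Verify: 29 mod 5 = 4 ✓, 29 mod 8 = 5 ✓, 29 mod 7 = 1 ✓.

x ≡ 29 (mod 280).


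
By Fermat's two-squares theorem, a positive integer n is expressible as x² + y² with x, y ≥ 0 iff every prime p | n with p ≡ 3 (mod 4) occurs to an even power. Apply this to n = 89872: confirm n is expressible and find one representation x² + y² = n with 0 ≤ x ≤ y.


Step 1: Factor n = 89872 = 2^4 · 41 · 137.
Step 2: Check the mod-4 condition on each prime factor: 2 = 2 (special); 41 ≡ 1 (mod 4), exponent 1; 137 ≡ 1 (mod 4), exponent 1.
All primes ≡ 3 (mod 4) appear to even exponent (or don't appear), so by the two-squares theorem n IS expressible as a sum of two squares.
Step 3: Build a representation. Group n = k² · m with k = 4 and m = 41 · 137 = 5617 (a product of primes ≡ 1 (mod 4)); a representation of m scales to one of n via (k·x)² + (k·y)² = k²(x² + y²). Each prime p ≡ 1 (mod 4) is itself a sum of two squares; find a² by testing p − a² for a perfect square:
  41: 41 − 1² = 40, 41 − 2² = 37, 41 − 3² = 32, 41 − 4² = 25 = 5² ⇒ 41 = 4² + 5².
  137: 137 − 1² = 136, 137 − 2² = 133, 137 − 3² = 128, 137 − 4² = 121 = 11² ⇒ 137 = 4² + 11².
  Combine using the Brahmagupta–Fibonacci identity (a² + b²)(c² + d²) = (ac − bd)² + (ad + bc)² = (ac + bd)² + (ad − bc)²:
  41 · 137 = 5617: from (4² + 5²)(4² + 11²), take (4·4 − 5·11, 4·11 + 5·4) = (16 − 55, 44 + 20) = (-39, 64); dropping signs (only squares matter) gives (39, 64); check 39² + 64² = 1521 + 4096 = 5617 ✓.
  Scale by k = 4: (4·39, 4·64) = (156, 256).
Step 4: Order so x ≤ y and verify: 156² + 256² = 24336 + 65536 = 89872 = n. ✓

n = 89872 = 156² + 256² (one valid representation with x ≤ y).


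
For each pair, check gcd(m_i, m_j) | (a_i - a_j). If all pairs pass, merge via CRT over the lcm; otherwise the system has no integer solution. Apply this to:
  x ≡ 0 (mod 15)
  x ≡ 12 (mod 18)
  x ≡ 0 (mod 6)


Moduli 15, 18, 6 are not pairwise coprime, so CRT works modulo lcm(m_i) when all pairwise compatibility conditions hold.
Pairwise compatibility: gcd(m_i, m_j) must divide a_i - a_j for every pair.
Merge one congruence at a time:
  Start: x ≡ 0 (mod 15).
  Combine with x ≡ 12 (mod 18): gcd(15, 18) = 3; 12 - 0 = 12, which IS divisible by 3, so compatible.
    Write x = 0 + 15·t and substitute into x ≡ 12 (mod 18): 15·t ≡ 12 − 0 = 12 (mod 18).
    Divide the congruence (and modulus) by g = 3: 5·t ≡ 4 (mod 6).
    The inverse of 5 mod 6 is 5 (since 5·5 = 25 = 4·6 + 1), so t ≡ 5·4 = 20 ≡ 2 (mod 6).
    Then x = 0 + 15·2 = 30, valid modulo lcm(15, 18) = 90: x ≡ 30 (mod 90).
  Combine with x ≡ 0 (mod 6): gcd(90, 6) = 6; 0 - 30 = -30, which IS divisible by 6, so compatible.
    Write x = 30 + 90·t and substitute into x ≡ 0 (mod 6): 90·t ≡ 0 − 30 = -30 (mod 6).
    Divide the congruence (and modulus) by g = 6: 15·t ≡ -5 (mod 1).
    Modulo 1 every t works; take t = 0.
    Then x = 30 + 90·0 = 30, valid modulo lcm(90, 6) = 90: x ≡ 30 (mod 90).
Verify: 30 mod 15 = 0, 30 mod 18 = 12, 30 mod 6 = 0.

x ≡ 30 (mod 90).


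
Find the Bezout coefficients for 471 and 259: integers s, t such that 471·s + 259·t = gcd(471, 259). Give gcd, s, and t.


Euclidean algorithm on (471, 259) — divide until remainder is 0:
  471 = 1 · 259 + 212
  259 = 1 · 212 + 47
  212 = 4 · 47 + 24
  47 = 1 · 24 + 23
  24 = 1 · 23 + 1
  23 = 23 · 1 + 0
gcd(471, 259) = 1.
Track Bezout coefficients alongside the remainders: start with r₀ = 471 = a·1 + b·0 (s = 1, t = 0) and r₁ = 259 = a·0 + b·1 (s = 0, t = 1); each new remainder r_{k+1} = r_{k-1} − q_k·r_k inherits s_{k+1} = s_{k-1} − q_k·s_k, t_{k+1} = t_{k-1} − q_k·t_k, so r_k = a·s_k + b·t_k at every step:
  q = 1: r = 212, s = 1 − 1·0 = 1, t = 0 − 1·1 = -1  (check: 471·1 + 259·(-1) = 212)
  q = 1: r = 47, s = 0 − 1·1 = -1, t = 1 − 1·(-1) = 2  (check: 471·(-1) + 259·2 = 47)
  q = 4: r = 24, s = 1 − 4·(-1) = 5, t = -1 − 4·2 = -9  (check: 471·5 + 259·(-9) = 24)
  q = 1: r = 23, s = -1 − 1·5 = -6, t = 2 − 1·(-9) = 11  (check: 471·(-6) + 259·11 = 23)
  q = 1: r = 1, s = 5 − 1·(-6) = 11, t = -9 − 1·11 = -20  (check: 471·11 + 259·(-20) = 1)
The row with r = 1 (the gcd) gives the Bezout coefficients s = 11, t = -20.
Result: 471 · (11) + 259 · (-20) = 1.

gcd(471, 259) = 1; s = 11, t = -20 (check: 471·11 + 259·(-20) = 1).


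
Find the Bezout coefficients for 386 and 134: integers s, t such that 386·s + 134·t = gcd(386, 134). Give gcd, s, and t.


Euclidean algorithm on (386, 134) — divide until remainder is 0:
  386 = 2 · 134 + 118
  134 = 1 · 118 + 16
  118 = 7 · 16 + 6
  16 = 2 · 6 + 4
  6 = 1 · 4 + 2
  4 = 2 · 2 + 0
gcd(386, 134) = 2.
Track Bezout coefficients alongside the remainders: start with r₀ = 386 = a·1 + b·0 (s = 1, t = 0) and r₁ = 134 = a·0 + b·1 (s = 0, t = 1); each new remainder r_{k+1} = r_{k-1} − q_k·r_k inherits s_{k+1} = s_{k-1} − q_k·s_k, t_{k+1} = t_{k-1} − q_k·t_k, so r_k = a·s_k + b·t_k at every step:
  q = 2: r = 118, s = 1 − 2·0 = 1, t = 0 − 2·1 = -2  (check: 386·1 + 134·(-2) = 118)
  q = 1: r = 16, s = 0 − 1·1 = -1, t = 1 − 1·(-2) = 3  (check: 386·(-1) + 134·3 = 16)
  q = 7: r = 6, s = 1 − 7·(-1) = 8, t = -2 − 7·3 = -23  (check: 386·8 + 134·(-23) = 6)
  q = 2: r = 4, s = -1 − 2·8 = -17, t = 3 − 2·(-23) = 49  (check: 386·(-17) + 134·49 = 4)
  q = 1: r = 2, s = 8 − 1·(-17) = 25, t = -23 − 1·49 = -72  (check: 386·25 + 134·(-72) = 2)
The row with r = 2 (the gcd) gives the Bezout coefficients s = 25, t = -72.
Result: 386 · (25) + 134 · (-72) = 2.

gcd(386, 134) = 2; s = 25, t = -72 (check: 386·25 + 134·(-72) = 2).


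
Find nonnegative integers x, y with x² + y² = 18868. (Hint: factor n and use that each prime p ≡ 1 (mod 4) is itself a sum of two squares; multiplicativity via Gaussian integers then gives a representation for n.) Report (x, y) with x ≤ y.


Step 1: Factor n = 18868 = 2^2 · 53 · 89.
Step 2: Check the mod-4 condition on each prime factor: 2 = 2 (special); 53 ≡ 1 (mod 4), exponent 1; 89 ≡ 1 (mod 4), exponent 1.
All primes ≡ 3 (mod 4) appear to even exponent (or don't appear), so by the two-squares theorem n IS expressible as a sum of two squares.
Step 3: Build a representation. Group n = k² · m with k = 2 and m = 53 · 89 = 4717 (a product of primes ≡ 1 (mod 4)); a representation of m scales to one of n via (k·x)² + (k·y)² = k²(x² + y²). Each prime p ≡ 1 (mod 4) is itself a sum of two squares; find a² by testing p − a² for a perfect square:
  53: 53 − 1² = 52, 53 − 2² = 49 = 7² ⇒ 53 = 2² + 7².
  89: 89 − 1² = 88, 89 − 2² = 85, 89 − 3² = 80, 89 − 4² = 73, 89 − 5² = 64 = 8² ⇒ 89 = 5² + 8².
  Combine using the Brahmagupta–Fibonacci identity (a² + b²)(c² + d²) = (ac − bd)² + (ad + bc)² = (ac + bd)² + (ad − bc)²:
  53 · 89 = 4717: from (2² + 7²)(5² + 8²), take (2·5 − 7·8, 2·8 + 7·5) = (10 − 56, 16 + 35) = (-46, 51); dropping signs (only squares matter) gives (46, 51); check 46² + 51² = 2116 + 2601 = 4717 ✓.
  Scale by k = 2: (2·46, 2·51) = (92, 102).
Step 4: Order so x ≤ y and verify: 92² + 102² = 8464 + 10404 = 18868 = n. ✓

n = 18868 = 92² + 102² (one valid representation with x ≤ y).


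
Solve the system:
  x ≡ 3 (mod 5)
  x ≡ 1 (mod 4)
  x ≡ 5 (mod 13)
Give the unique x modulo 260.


Moduli 5, 4, 13 are pairwise coprime; by CRT there is a unique solution modulo M = 5 · 4 · 13 = 260.
Solve pairwise, accumulating the modulus:
  Start with x ≡ 3 (mod 5).
  Combine with x ≡ 1 (mod 4): since gcd(5, 4) = 1, we get a unique residue mod 20.
    Write x = 3 + 5·t and substitute into x ≡ 1 (mod 4): 5·t ≡ 1 − 3 = -2 (mod 4).
    Reduce coefficients mod 4: 1·t ≡ 2 (mod 4).
    So t ≡ 2 (mod 4).
    Then x = 3 + 5·2 = 13, valid modulo lcm(5, 4) = 20: x ≡ 13 (mod 20).
  Combine with x ≡ 5 (mod 13): since gcd(20, 13) = 1, we get a unique residue mod 260.
    Write x = 13 + 20·t and substitute into x ≡ 5 (mod 13): 20·t ≡ 5 − 13 = -8 (mod 13).
    Reduce coefficients mod 13: 7·t ≡ 5 (mod 13).
    The inverse of 7 mod 13 is 2 (since 7·2 = 14 = 1·13 + 1), so t ≡ 2·5 = 10 ≡ 10 (mod 13).
    Then x = 13 + 20·10 = 213, valid modulo lcm(20, 13) = 260: x ≡ 213 (mod 260).
Verify: 213 mod 5 = 3 ✓, 213 mod 4 = 1 ✓, 213 mod 13 = 5 ✓.

x ≡ 213 (mod 260).


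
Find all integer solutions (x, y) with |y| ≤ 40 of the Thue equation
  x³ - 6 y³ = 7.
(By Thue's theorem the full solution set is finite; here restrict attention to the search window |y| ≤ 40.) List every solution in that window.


The equation is x³ - 6y³ = 7. For fixed y, x³ = 6·y³ + 7, so a solution requires the RHS to be a perfect cube.
Strategy: iterate y from -40 to 40, compute RHS = 6·y³ + 7, and check whether it is a (positive or negative) perfect cube.
Check small values of y:
  y = 0: RHS = 7 is not a perfect cube.
  y = 1: RHS = 13 is not a perfect cube.
  y = -1: RHS = 1 = (1)³ ⇒ x = 1 works.
  y = 2: RHS = 55 is not a perfect cube.
  y = -2: RHS = -41 is not a perfect cube.
  y = 3: RHS = 169 is not a perfect cube.
  y = -3: RHS = -155 is not a perfect cube.
Continuing the search up to |y| = 40 finds no further solutions beyond those listed.
Collected solutions: (1, -1).

Solutions (with |y| ≤ 40): (1, -1).


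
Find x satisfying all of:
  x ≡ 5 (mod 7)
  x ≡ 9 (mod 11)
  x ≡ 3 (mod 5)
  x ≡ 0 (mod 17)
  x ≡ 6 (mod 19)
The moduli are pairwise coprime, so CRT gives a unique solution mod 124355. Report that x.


Product of moduli M = 7 · 11 · 5 · 17 · 19 = 124355.
Merge one congruence at a time:
  Start: x ≡ 5 (mod 7).
  Combine with x ≡ 9 (mod 11); new modulus lcm = 77.
    Write x = 5 + 7·t and substitute into x ≡ 9 (mod 11): 7·t ≡ 9 − 5 = 4 (mod 11).
    The inverse of 7 mod 11 is 8 (since 7·8 = 56 = 5·11 + 1), so t ≡ 8·4 = 32 ≡ 10 (mod 11).
    Then x = 5 + 7·10 = 75, valid modulo lcm(7, 11) = 77: x ≡ 75 (mod 77).
  Combine with x ≡ 3 (mod 5); new modulus lcm = 385.
    Write x = 75 + 77·t and substitute into x ≡ 3 (mod 5): 77·t ≡ 3 − 75 = -72 (mod 5).
    Reduce coefficients mod 5: 2·t ≡ 3 (mod 5).
    The inverse of 2 mod 5 is 3 (since 2·3 = 6 = 1·5 + 1), so t ≡ 3·3 = 9 ≡ 4 (mod 5).
    Then x = 75 + 77·4 = 383, valid modulo lcm(77, 5) = 385: x ≡ 383 (mod 385).
  Combine with x ≡ 0 (mod 17); new modulus lcm = 6545.
    Write x = 383 + 385·t and substitute into x ≡ 0 (mod 17): 385·t ≡ 0 − 383 = -383 (mod 17).
    Reduce coefficients mod 17: 11·t ≡ 8 (mod 17).
    The inverse of 11 mod 17 is 14 (since 11·14 = 154 = 9·17 + 1), so t ≡ 14·8 = 112 ≡ 10 (mod 17).
    Then x = 383 + 385·10 = 4233, valid modulo lcm(385, 17) = 6545: x ≡ 4233 (mod 6545).
  Combine with x ≡ 6 (mod 19); new modulus lcm = 124355.
    Write x = 4233 + 6545·t and substitute into x ≡ 6 (mod 19): 6545·t ≡ 6 − 4233 = -4227 (mod 19).
    Reduce coefficients mod 19: 9·t ≡ 10 (mod 19).
    The inverse of 9 mod 19 is 17 (since 9·17 = 153 = 8·19 + 1), so t ≡ 17·10 = 170 ≡ 18 (mod 19).
    Then x = 4233 + 6545·18 = 122043, valid modulo lcm(6545, 19) = 124355: x ≡ 122043 (mod 124355).
Verify against each original: 122043 mod 7 = 5, 122043 mod 11 = 9, 122043 mod 5 = 3, 122043 mod 17 = 0, 122043 mod 19 = 6.

x ≡ 122043 (mod 124355).


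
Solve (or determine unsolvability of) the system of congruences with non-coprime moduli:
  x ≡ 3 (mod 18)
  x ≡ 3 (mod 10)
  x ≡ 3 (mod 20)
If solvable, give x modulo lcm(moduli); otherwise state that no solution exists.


Moduli 18, 10, 20 are not pairwise coprime, so CRT works modulo lcm(m_i) when all pairwise compatibility conditions hold.
Pairwise compatibility: gcd(m_i, m_j) must divide a_i - a_j for every pair.
Merge one congruence at a time:
  Start: x ≡ 3 (mod 18).
  Combine with x ≡ 3 (mod 10): gcd(18, 10) = 2; 3 - 3 = 0, which IS divisible by 2, so compatible.
    Write x = 3 + 18·t and substitute into x ≡ 3 (mod 10): 18·t ≡ 3 − 3 = 0 (mod 10).
    Divide the congruence (and modulus) by g = 2: 9·t ≡ 0 (mod 5).
    Reduce coefficients mod 5: 4·t ≡ 0 (mod 5).
    The inverse of 4 mod 5 is 4 (since 4·4 = 16 = 3·5 + 1), so t ≡ 4·0 = 0 ≡ 0 (mod 5).
    Then x = 3 + 18·0 = 3, valid modulo lcm(18, 10) = 90: x ≡ 3 (mod 90).
  Combine with x ≡ 3 (mod 20): gcd(90, 20) = 10; 3 - 3 = 0, which IS divisible by 10, so compatible.
    Write x = 3 + 90·t and substitute into x ≡ 3 (mod 20): 90·t ≡ 3 − 3 = 0 (mod 20).
    Divide the congruence (and modulus) by g = 10: 9·t ≡ 0 (mod 2).
    Reduce coefficients mod 2: 1·t ≡ 0 (mod 2).
    So t ≡ 0 (mod 2).
    Then x = 3 + 90·0 = 3, valid modulo lcm(90, 20) = 180: x ≡ 3 (mod 180).
Verify: 3 mod 18 = 3, 3 mod 10 = 3, 3 mod 20 = 3.

x ≡ 3 (mod 180).


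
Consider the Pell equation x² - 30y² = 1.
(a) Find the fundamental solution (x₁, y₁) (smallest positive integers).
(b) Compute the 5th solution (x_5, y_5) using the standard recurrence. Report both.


Step 1: Find the fundamental solution (x₁, y₁) of x² - 30y² = 1.
  Expand √30 as a continued fraction. a₀ = ⌊√30⌋ = 5; iterate m_{k+1} = d_k·a_k − m_k, d_{k+1} = (30 − m_{k+1}²)/d_k, a_{k+1} = ⌊(a₀ + m_{k+1})/d_{k+1}⌋ (starting m₀ = 0, d₀ = 1), with convergents p_k = a_k·p_{k-1} + p_{k-2}, q_k = a_k·q_{k-1} + q_{k-2} (p₋₁ = 1, q₋₁ = 0):
  k = 0: a₀ = 5; p₀/q₀ = 5/1; p₀² − 30·q₀² = 25 − 30 = -5.
  k = 1: m = 5, d = 5, a = ⌊(5 + 5)/5⌋ = 2; p/q = (2·5 + 1)/(2·1 + 0) = 11/2; p² − 30·q² = 121 − 120 = 1.
  The first convergent with p² − 30·q² = 1 gives the fundamental solution (x₁, y₁) = (11, 2).
Step 2: Apply the recurrence (x_{n+1}, y_{n+1}) = (x₁x_n + 30y₁y_n, x₁y_n + y₁x_n) repeatedly.
  From (x_1, y_1) = (11, 2): x_2 = 11·11 + 30·2·2 = 241; y_2 = 11·2 + 2·11 = 44.
  From (x_2, y_2) = (241, 44): x_3 = 11·241 + 30·2·44 = 5291; y_3 = 11·44 + 2·241 = 966.
  From (x_3, y_3) = (5291, 966): x_4 = 11·5291 + 30·2·966 = 116161; y_4 = 11·966 + 2·5291 = 21208.
  From (x_4, y_4) = (116161, 21208): x_5 = 11·116161 + 30·2·21208 = 2550251; y_5 = 11·21208 + 2·116161 = 465610.
Step 3: Verify x_5² - 30·y_5² = 6503780163001 - 6503780163000 = 1 (should be 1). ✓

(x_1, y_1) = (11, 2); (x_5, y_5) = (2550251, 465610).


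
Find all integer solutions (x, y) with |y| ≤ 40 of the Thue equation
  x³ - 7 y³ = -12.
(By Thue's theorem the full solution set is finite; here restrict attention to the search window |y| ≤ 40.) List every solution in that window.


The equation is x³ - 7y³ = -12. For fixed y, x³ = 7·y³ − 12, so a solution requires the RHS to be a perfect cube.
Strategy: iterate y from -40 to 40, compute RHS = 7·y³ − 12, and check whether it is a (positive or negative) perfect cube.
Check small values of y:
  y = 0: RHS = -12 is not a perfect cube.
  y = 1: RHS = -5 is not a perfect cube.
  y = -1: RHS = -19 is not a perfect cube.
  y = 2: RHS = 44 is not a perfect cube.
  y = -2: RHS = -68 is not a perfect cube.
  y = 3: RHS = 177 is not a perfect cube.
  y = -3: RHS = -201 is not a perfect cube.
Continuing the search up to |y| = 40 finds no solutions either.
No (x, y) in the scanned range satisfies the equation.

No integer solutions with |y| ≤ 40.


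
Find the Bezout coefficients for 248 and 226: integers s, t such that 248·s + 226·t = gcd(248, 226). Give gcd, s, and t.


Euclidean algorithm on (248, 226) — divide until remainder is 0:
  248 = 1 · 226 + 22
  226 = 10 · 22 + 6
  22 = 3 · 6 + 4
  6 = 1 · 4 + 2
  4 = 2 · 2 + 0
gcd(248, 226) = 2.
Track Bezout coefficients alongside the remainders: start with r₀ = 248 = a·1 + b·0 (s = 1, t = 0) and r₁ = 226 = a·0 + b·1 (s = 0, t = 1); each new remainder r_{k+1} = r_{k-1} − q_k·r_k inherits s_{k+1} = s_{k-1} − q_k·s_k, t_{k+1} = t_{k-1} − q_k·t_k, so r_k = a·s_k + b·t_k at every step:
  q = 1: r = 22, s = 1 − 1·0 = 1, t = 0 − 1·1 = -1  (check: 248·1 + 226·(-1) = 22)
  q = 10: r = 6, s = 0 − 10·1 = -10, t = 1 − 10·(-1) = 11  (check: 248·(-10) + 226·11 = 6)
  q = 3: r = 4, s = 1 − 3·(-10) = 31, t = -1 − 3·11 = -34  (check: 248·31 + 226·(-34) = 4)
  q = 1: r = 2, s = -10 − 1·31 = -41, t = 11 − 1·(-34) = 45  (check: 248·(-41) + 226·45 = 2)
The row with r = 2 (the gcd) gives the Bezout coefficients s = -41, t = 45.
Result: 248 · (-41) + 226 · (45) = 2.

gcd(248, 226) = 2; s = -41, t = 45 (check: 248·(-41) + 226·45 = 2).


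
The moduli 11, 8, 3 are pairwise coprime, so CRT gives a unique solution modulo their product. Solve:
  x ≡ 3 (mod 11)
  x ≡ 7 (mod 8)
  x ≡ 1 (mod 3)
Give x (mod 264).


Moduli 11, 8, 3 are pairwise coprime; by CRT there is a unique solution modulo M = 11 · 8 · 3 = 264.
Solve pairwise, accumulating the modulus:
  Start with x ≡ 3 (mod 11).
  Combine with x ≡ 7 (mod 8): since gcd(11, 8) = 1, we get a unique residue mod 88.
    Write x = 3 + 11·t and substitute into x ≡ 7 (mod 8): 11·t ≡ 7 − 3 = 4 (mod 8).
    Reduce coefficients mod 8: 3·t ≡ 4 (mod 8).
    The inverse of 3 mod 8 is 3 (since 3·3 = 9 = 1·8 + 1), so t ≡ 3·4 = 12 ≡ 4 (mod 8).
    Then x = 3 + 11·4 = 47, valid modulo lcm(11, 8) = 88: x ≡ 47 (mod 88).
  Combine with x ≡ 1 (mod 3): since gcd(88, 3) = 1, we get a unique residue mod 264.
    Write x = 47 + 88·t and substitute into x ≡ 1 (mod 3): 88·t ≡ 1 − 47 = -46 (mod 3).
    Reduce coefficients mod 3: 1·t ≡ 2 (mod 3).
    So t ≡ 2 (mod 3).
    Then x = 47 + 88·2 = 223, valid modulo lcm(88, 3) = 264: x ≡ 223 (mod 264).
Verify: 223 mod 11 = 3 ✓, 223 mod 8 = 7 ✓, 223 mod 3 = 1 ✓.

x ≡ 223 (mod 264).
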